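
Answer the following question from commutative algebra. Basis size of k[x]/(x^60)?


Basis: 1,x,...,x^59
dim=60


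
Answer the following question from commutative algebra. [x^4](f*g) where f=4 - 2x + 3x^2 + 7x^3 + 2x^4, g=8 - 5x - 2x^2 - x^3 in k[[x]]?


[x^4] = sum a_i*b_j, i+j=4
  -2*-1=2
  3*-2=-6
  7*-5=-35
  2*8=16
Sum=-23


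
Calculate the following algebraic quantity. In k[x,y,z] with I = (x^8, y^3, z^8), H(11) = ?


Need i<8, j<3, k<8 with i+j+k=11.
For each i, j ranges over max(0,11-i-7)..min(2,11-i):
  i=0: j in [4,2] -> 0
  i=1: j in [3,2] -> 0
  i=2: j in [2,2] -> 1
  i=3: j in [1,2] -> 2
  i=4: j in [0,2] -> 3
  i=5: j in [0,2] -> 3
  i=6: j in [0,2] -> 3
  i=7: j in [0,2] -> 3
H(11) = 0+0+1+2+3+3+3+3 = 15


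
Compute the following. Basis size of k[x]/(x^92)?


Basis: 1,x,...,x^91
dim=92


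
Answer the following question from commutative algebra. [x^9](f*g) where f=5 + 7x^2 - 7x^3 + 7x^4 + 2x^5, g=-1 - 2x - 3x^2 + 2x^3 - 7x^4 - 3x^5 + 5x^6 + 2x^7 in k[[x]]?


[x^9] = sum a_i*b_j, i+j=9
  7*2=14
  -7*5=-35
  7*-3=-21
  2*-7=-14
Sum=-56


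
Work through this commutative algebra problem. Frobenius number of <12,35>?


gcd(12,35)=1 => F=ab-a-b=12*35-12-35=420-47=373


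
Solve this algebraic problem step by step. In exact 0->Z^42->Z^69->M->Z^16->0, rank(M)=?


Alt sum=0:
(-1)^0*42 + (-1)^1*69 + (-1)^2*? + (-1)^3*16=0
rank(M)=43


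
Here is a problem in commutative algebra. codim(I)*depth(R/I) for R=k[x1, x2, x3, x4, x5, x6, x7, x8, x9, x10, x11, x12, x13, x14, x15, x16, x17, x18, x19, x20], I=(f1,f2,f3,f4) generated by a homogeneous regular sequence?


codim=4, depth=dim(R/I)=20-4=16
Product=4*16=64


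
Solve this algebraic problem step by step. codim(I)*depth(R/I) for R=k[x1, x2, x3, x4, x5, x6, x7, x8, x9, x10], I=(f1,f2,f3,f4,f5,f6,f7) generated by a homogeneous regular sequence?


codim=7, depth=dim(R/I)=10-7=3
Product=7*3=21


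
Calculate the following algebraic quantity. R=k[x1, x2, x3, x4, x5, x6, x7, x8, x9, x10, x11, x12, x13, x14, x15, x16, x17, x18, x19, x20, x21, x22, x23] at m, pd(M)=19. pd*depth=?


pd+depth=23
depth=23-19=4
pd*depth=19*4=76


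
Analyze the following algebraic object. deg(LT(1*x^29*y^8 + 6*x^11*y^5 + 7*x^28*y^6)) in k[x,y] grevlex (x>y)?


LT: 1*x^29*y^8
deg_x=29, deg_y=8
Total=29+8=37


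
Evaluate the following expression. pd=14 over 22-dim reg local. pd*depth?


pd+depth=22
depth=22-14=8
pd*depth=14*8=112


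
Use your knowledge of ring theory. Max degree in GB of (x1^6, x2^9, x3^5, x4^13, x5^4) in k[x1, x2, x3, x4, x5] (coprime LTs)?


Pure powers, coprime LTs => already GB.
Degrees: 6, 9, 5, 13, 4
Max=13


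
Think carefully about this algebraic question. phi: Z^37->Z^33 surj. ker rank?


rank(ker) = 37-33 = 4


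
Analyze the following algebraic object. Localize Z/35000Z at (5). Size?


5-primary part: 35000=5^4*56
Size=5^4=625


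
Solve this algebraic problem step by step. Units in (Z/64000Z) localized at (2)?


Local ring = Z/512Z.
phi(512) = 2^8*(2-1) = 256


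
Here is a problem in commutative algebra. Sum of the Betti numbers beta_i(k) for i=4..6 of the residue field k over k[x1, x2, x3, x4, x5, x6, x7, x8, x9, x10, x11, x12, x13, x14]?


Koszul resolution: beta_i(k)=C(n,i), n=14
C(14,4)=1001, C(14,5)=2002, C(14,6)=3003
Sum=6006


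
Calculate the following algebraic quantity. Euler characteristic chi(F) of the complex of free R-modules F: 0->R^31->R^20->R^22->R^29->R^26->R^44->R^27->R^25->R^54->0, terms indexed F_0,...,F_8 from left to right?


chi = sum (-1)^i * rank:
(-1)^0*31=31
(-1)^1*20=-20
(-1)^2*22=22
(-1)^3*29=-29
(-1)^4*26=26
(-1)^5*44=-44
(-1)^6*27=27
(-1)^7*25=-25
(-1)^8*54=54
chi=42


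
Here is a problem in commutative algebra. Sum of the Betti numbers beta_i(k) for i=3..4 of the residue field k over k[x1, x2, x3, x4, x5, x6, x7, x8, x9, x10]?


Koszul resolution: beta_i(k)=C(n,i), n=10
C(10,3)=120, C(10,4)=210
Sum=330


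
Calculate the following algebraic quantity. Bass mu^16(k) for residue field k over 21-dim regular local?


C(n,i)=C(21,16)=20349


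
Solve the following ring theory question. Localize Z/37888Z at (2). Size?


2-primary part: 37888=2^10*37
Size=2^10=1024


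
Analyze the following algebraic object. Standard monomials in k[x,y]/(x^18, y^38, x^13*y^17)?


k[x,y]/I, I = (x^18, y^38, x^13*y^17)
Rect: 18x38=684. Corner: (18-13)x(38-17)=105.
dim = 684-105 = 579


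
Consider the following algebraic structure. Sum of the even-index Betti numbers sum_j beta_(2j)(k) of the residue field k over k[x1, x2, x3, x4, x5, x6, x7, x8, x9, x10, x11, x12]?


Koszul resolution: beta_i(k)=C(n,i), n=12
sum_even C(12,i) = 2^(n-1) = 2^11 = 2048


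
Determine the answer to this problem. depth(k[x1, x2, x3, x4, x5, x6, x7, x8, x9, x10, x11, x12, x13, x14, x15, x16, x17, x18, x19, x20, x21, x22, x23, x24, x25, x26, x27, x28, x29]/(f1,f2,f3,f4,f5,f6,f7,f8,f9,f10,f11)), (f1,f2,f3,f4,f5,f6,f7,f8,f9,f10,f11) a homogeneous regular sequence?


depth(R)=29
depth(R/I)=29-11=18


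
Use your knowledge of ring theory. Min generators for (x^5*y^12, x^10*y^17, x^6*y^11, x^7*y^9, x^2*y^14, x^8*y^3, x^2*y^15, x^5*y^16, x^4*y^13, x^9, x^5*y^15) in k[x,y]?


Remove redundant (divisible by others).
x^10*y^17 redundant.
x^5*y^16 redundant.
x^2*y^15 redundant.
x^5*y^15 redundant.
Min: x^9, x^8*y^3, x^7*y^9, x^6*y^11, x^5*y^12, x^4*y^13, x^2*y^14
Count=7


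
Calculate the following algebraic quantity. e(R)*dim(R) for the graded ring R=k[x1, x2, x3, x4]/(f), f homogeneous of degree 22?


e(R)=deg(f)=22, dim(R)=4-1=3
e*dim=22*3=66


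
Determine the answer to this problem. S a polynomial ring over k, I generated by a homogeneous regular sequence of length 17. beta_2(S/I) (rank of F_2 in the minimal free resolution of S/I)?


Regular sequence => Koszul complex is the minimal free resolution.
Syz_1 minimally generated by Koszul relations f_i*e_j - f_j*e_i (i<j): mu(Syz_1) = beta_2 = C(m,2) = m(m-1)/2
m=17
17*16/2 = 136


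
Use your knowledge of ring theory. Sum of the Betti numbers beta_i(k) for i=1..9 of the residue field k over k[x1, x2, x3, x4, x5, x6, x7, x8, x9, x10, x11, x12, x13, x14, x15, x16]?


Koszul resolution: beta_i(k)=C(n,i), n=16
C(16,1)=16, C(16,2)=120, C(16,3)=560, C(16,4)=1820, C(16,5)=4368, C(16,6)=8008, C(16,7)=11440, C(16,8)=12870, C(16,9)=11440
Sum=50642


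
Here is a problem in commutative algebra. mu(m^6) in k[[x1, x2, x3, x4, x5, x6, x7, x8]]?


C(n+d-1,d)=C(13,6)=1716


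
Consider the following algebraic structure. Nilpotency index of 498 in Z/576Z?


498^k mod 576:
k=1: 498
k=2: 324
k=3: 72
k=4: 144
k=5: 288
k=6: 0
First zero at k = 6


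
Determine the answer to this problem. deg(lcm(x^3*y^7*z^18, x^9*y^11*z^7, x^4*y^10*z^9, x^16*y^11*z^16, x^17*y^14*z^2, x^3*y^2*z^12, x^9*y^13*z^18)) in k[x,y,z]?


lcm = componentwise max:
x: max(3,9,4,16,17,3,9)=17
y: max(7,11,10,11,14,2,13)=14
z: max(18,7,9,16,2,12,18)=18
Total=17+14+18=49


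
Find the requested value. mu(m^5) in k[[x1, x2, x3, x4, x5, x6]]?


C(n+d-1,d)=C(10,5)=252


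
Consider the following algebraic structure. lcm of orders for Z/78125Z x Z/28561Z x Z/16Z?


Exponent = lcm of the cyclic orders; pairwise coprime => product.
5^7*13^4*2^4=78125*28561*16=35701250000


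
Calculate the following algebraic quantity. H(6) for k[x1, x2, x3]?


C(d+n-1,n-1)=C(8,2)=28


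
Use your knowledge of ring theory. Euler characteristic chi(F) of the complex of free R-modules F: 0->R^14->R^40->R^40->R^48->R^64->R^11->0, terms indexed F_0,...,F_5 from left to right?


chi = sum (-1)^i * rank:
(-1)^0*14=14
(-1)^1*40=-40
(-1)^2*40=40
(-1)^3*48=-48
(-1)^4*64=64
(-1)^5*11=-11
chi=19


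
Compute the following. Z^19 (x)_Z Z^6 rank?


rank(M(x)N) = rank(M)*rank(N)
19*6 = 114


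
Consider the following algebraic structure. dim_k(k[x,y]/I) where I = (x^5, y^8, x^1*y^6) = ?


k[x,y]/I, I = (x^5, y^8, x^1*y^6)
Rect: 5x8=40. Corner: (5-1)x(8-6)=8.
dim = 40-8 = 32


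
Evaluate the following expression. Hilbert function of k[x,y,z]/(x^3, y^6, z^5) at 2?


Need i<3, j<6, k<5 with i+j+k=2.
For each i, j ranges over max(0,2-i-4)..min(5,2-i):
  i=0: j in [0,2] -> 3
  i=1: j in [0,1] -> 2
  i=2: j in [0,0] -> 1
H(2) = 3+2+1 = 6


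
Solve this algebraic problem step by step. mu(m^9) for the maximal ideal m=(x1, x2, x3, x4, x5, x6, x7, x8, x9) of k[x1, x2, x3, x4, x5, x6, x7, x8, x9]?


Graded Nakayama: mu(m^d) = dim_k (m^d/m^(d+1)) = #degree-9 monomials in 9 vars
C(n+d-1,d)=C(17,9)=24310


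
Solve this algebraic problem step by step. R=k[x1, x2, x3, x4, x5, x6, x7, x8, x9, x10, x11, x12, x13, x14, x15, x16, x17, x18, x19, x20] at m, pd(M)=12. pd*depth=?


pd+depth=20
depth=20-12=8
pd*depth=12*8=96


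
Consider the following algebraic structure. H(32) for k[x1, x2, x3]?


C(d+n-1,n-1)=C(34,2)=561


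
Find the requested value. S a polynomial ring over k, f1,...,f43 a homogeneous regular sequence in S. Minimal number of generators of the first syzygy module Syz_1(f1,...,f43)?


Regular sequence => Koszul complex is the minimal free resolution.
Syz_1 minimally generated by Koszul relations f_i*e_j - f_j*e_i (i<j): mu(Syz_1) = beta_2 = C(m,2) = m(m-1)/2
m=43
43*42/2 = 903


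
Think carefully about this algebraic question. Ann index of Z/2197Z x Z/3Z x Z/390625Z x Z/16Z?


Exponent = lcm of the cyclic orders; pairwise coprime => product.
13^3*3^1*5^8*2^4=2197*3*390625*16=41193750000


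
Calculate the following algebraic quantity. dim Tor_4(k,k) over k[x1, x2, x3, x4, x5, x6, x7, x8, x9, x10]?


Koszul: C(n,i)=C(10,4)=210


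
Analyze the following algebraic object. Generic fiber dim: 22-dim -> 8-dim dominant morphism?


dim(fiber)=dim(X)-dim(Y)=22-8=14


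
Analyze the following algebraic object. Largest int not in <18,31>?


gcd(18,31)=1 => F=ab-a-b=18*31-18-31=558-49=509


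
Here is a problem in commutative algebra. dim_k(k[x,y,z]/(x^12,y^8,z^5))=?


Basis: x^iy^jz^k, i<12,j<8,k<5
12*8*5=480


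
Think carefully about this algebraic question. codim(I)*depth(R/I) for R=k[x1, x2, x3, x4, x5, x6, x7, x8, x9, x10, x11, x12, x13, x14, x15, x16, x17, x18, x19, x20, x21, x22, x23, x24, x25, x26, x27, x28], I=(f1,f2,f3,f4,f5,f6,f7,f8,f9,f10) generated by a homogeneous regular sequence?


codim=10, depth=dim(R/I)=28-10=18
Product=10*18=180


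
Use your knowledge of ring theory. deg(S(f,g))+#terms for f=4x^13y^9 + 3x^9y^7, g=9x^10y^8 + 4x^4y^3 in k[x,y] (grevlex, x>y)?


LT(f)=4x^13y^9, LT(g)=9x^10y^8
lcm(LM)=x^13y^9
S(f,g) (scaled by 36 to clear denominators) = 9*f - 4x^3y*g = 27x^9y^7 - 16x^7y^4
2 terms, deg 16.
16+2=18


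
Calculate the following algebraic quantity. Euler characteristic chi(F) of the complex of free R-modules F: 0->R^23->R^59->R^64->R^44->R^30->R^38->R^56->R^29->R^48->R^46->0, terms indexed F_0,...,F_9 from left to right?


chi = sum (-1)^i * rank:
(-1)^0*23=23
(-1)^1*59=-59
(-1)^2*64=64
(-1)^3*44=-44
(-1)^4*30=30
(-1)^5*38=-38
(-1)^6*56=56
(-1)^7*29=-29
(-1)^8*48=48
(-1)^9*46=-46
chi=5


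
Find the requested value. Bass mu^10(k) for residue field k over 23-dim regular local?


C(n,i)=C(23,10)=1144066


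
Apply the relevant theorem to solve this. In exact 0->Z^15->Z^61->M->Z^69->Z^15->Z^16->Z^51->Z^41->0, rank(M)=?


Alt sum=0:
(-1)^0*15 + (-1)^1*61 + (-1)^2*? + (-1)^3*69 + (-1)^4*15 + (-1)^5*16 + (-1)^6*51 + (-1)^7*41=0
rank(M)=106


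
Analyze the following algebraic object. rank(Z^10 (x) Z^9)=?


rank(M(x)N) = rank(M)*rank(N)
10*9 = 90


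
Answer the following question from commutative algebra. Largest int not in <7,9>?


gcd(7,9)=1 => F=ab-a-b=7*9-7-9=63-16=47


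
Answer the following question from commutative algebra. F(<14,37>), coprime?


gcd(14,37)=1 => F=ab-a-b=14*37-14-37=518-51=467


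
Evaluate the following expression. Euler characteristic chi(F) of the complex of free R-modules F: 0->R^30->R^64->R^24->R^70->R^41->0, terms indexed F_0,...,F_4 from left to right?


chi = sum (-1)^i * rank:
(-1)^0*30=30
(-1)^1*64=-64
(-1)^2*24=24
(-1)^3*70=-70
(-1)^4*41=41
chi=-39


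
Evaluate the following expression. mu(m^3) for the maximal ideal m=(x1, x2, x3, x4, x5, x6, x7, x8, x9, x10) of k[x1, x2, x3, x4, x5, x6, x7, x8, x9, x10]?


Graded Nakayama: mu(m^d) = dim_k (m^d/m^(d+1)) = #degree-3 monomials in 10 vars
C(n+d-1,d)=C(12,3)=220


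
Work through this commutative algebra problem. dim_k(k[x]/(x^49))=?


Basis: 1,x,...,x^48
dim=49


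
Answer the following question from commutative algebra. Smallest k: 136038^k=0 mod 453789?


136038^k mod 453789:
k=1: 136038
k=2: 368235
k=3: 185220
k=4: 324135
k=5: 0
First zero at k = 5


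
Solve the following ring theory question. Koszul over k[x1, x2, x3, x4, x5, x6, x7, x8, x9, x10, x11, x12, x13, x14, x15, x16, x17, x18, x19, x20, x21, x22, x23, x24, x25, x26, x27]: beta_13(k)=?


C(n,i)=C(27,13)=20058300


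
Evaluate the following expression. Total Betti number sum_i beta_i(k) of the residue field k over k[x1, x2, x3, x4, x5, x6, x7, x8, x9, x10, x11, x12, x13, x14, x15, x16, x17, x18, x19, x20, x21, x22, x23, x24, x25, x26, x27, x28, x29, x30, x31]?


Koszul resolution: beta_i(k)=C(n,i), n=31
sum_i C(31,i) = 2^31 = 2147483648


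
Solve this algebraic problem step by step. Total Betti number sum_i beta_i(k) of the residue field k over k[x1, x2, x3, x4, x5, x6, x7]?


Koszul resolution: beta_i(k)=C(n,i), n=7
sum_i C(7,i) = 2^7 = 128


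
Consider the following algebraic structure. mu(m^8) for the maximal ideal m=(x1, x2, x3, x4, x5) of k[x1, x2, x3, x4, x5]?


Graded Nakayama: mu(m^d) = dim_k (m^d/m^(d+1)) = #degree-8 monomials in 5 vars
C(n+d-1,d)=C(12,8)=495


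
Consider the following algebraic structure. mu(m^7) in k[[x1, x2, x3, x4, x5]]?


C(n+d-1,d)=C(11,7)=330


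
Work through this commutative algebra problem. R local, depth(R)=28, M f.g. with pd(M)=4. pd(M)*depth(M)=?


pd+depth=28
depth=28-4=24
pd*depth=4*24=96


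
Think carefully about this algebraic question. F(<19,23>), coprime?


gcd(19,23)=1 => F=ab-a-b=19*23-19-23=437-42=395


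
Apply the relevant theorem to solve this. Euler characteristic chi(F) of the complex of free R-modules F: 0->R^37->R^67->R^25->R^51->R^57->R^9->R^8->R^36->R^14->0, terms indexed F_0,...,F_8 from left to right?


chi = sum (-1)^i * rank:
(-1)^0*37=37
(-1)^1*67=-67
(-1)^2*25=25
(-1)^3*51=-51
(-1)^4*57=57
(-1)^5*9=-9
(-1)^6*8=8
(-1)^7*36=-36
(-1)^8*14=14
chi=-22


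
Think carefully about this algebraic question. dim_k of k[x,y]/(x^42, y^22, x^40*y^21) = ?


k[x,y]/I, I = (x^42, y^22, x^40*y^21)
Rect: 42x22=924. Corner: (42-40)x(22-21)=2.
dim = 924-2 = 922


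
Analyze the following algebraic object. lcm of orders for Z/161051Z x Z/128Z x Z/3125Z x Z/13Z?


Exponent = lcm of the cyclic orders; pairwise coprime => product.
11^5*2^7*5^5*13^1=161051*128*3125*13=837465200000


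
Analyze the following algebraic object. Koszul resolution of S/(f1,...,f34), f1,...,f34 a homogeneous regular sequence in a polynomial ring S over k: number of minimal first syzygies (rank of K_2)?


Regular sequence => Koszul complex is the minimal free resolution.
Syz_1 minimally generated by Koszul relations f_i*e_j - f_j*e_i (i<j): mu(Syz_1) = beta_2 = C(m,2) = m(m-1)/2
m=34
34*33/2 = 561


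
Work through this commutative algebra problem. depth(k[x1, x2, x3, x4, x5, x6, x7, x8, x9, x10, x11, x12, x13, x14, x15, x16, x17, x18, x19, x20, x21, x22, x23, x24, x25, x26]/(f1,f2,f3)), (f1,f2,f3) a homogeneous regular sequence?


depth(R)=26
depth(R/I)=26-3=23


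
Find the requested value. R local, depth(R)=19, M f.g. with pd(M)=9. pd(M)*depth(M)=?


pd+depth=19
depth=19-9=10
pd*depth=9*10=90


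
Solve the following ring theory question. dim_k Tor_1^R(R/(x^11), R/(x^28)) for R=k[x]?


Tor_1(R/I,R/J)=(I cap J)/IJ=(x^28)/(x^39)
dim=39-28=min(11,28)=11


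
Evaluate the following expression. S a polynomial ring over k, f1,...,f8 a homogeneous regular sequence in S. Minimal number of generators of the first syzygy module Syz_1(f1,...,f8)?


Regular sequence => Koszul complex is the minimal free resolution.
Syz_1 minimally generated by Koszul relations f_i*e_j - f_j*e_i (i<j): mu(Syz_1) = beta_2 = C(m,2) = m(m-1)/2
m=8
8*7/2 = 28


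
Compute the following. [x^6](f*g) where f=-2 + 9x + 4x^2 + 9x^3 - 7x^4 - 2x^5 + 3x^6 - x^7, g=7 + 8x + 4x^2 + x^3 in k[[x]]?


[x^6] = sum a_i*b_j, i+j=6
  9*1=9
  -7*4=-28
  -2*8=-16
  3*7=21
Sum=-14


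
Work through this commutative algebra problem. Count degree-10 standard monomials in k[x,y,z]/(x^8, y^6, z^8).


Need i<8, j<6, k<8 with i+j+k=10.
For each i, j ranges over max(0,10-i-7)..min(5,10-i):
  i=0: j in [3,5] -> 3
  i=1: j in [2,5] -> 4
  i=2: j in [1,5] -> 5
  i=3: j in [0,5] -> 6
  i=4: j in [0,5] -> 6
  i=5: j in [0,5] -> 6
  i=6: j in [0,4] -> 5
  i=7: j in [0,3] -> 4
H(10) = 3+4+5+6+6+6+5+4 = 39


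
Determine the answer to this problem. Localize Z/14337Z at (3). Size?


3-primary part: 14337=3^5*59
Size=3^5=243


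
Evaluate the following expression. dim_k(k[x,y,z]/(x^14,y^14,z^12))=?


Basis: x^iy^jz^k, i<14,j<14,k<12
14*14*12=2352


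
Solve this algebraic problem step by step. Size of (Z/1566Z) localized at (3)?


3-primary part: 1566=3^3*58
Size=3^3=27


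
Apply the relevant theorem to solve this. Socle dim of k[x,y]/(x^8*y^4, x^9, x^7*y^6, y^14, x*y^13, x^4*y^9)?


Socle = ann(m) = span of standard monomials u with x*u, y*u in I (staircase corners).
Minimal generators: x^9, x^8*y^4, x^7*y^6, x^4*y^9, x*y^13, y^14
Corners: y^13, x^3y^12, x^6y^8, x^7y^5, x^8y^3
Socle dim=5


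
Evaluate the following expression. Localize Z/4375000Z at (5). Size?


5-primary part: 4375000=5^7*56
Size=5^7=78125


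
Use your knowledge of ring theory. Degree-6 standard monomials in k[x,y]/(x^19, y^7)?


k[x,y], I = (x^19, y^7), d = 6
Need i < 19 and d-i < 7.
Range: 0 <= i <= 6.
H(6) = 7


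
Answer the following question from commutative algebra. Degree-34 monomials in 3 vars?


C(d+n-1,n-1)=C(36,2)=630


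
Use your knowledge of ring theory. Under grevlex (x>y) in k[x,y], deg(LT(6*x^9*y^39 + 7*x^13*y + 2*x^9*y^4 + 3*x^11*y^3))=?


LT: 6*x^9*y^39
deg_x=9, deg_y=39
Total=9+39=48


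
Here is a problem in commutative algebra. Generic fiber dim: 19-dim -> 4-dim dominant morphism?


dim(fiber)=dim(X)-dim(Y)=19-4=15


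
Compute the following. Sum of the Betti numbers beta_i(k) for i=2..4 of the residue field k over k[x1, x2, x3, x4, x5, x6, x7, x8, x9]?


Koszul resolution: beta_i(k)=C(n,i), n=9
C(9,2)=36, C(9,3)=84, C(9,4)=126
Sum=246


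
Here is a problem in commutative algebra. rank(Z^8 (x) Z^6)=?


rank(M(x)N) = rank(M)*rank(N)
8*6 = 48


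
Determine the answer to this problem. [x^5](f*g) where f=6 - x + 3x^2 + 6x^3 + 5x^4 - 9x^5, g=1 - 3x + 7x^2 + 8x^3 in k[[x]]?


[x^5] = sum a_i*b_j, i+j=5
  3*8=24
  6*7=42
  5*-3=-15
  -9*1=-9
Sum=42


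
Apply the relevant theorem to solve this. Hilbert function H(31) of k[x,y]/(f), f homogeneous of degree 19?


H(t)=d for t>=d-1.
d=19, t=31
H(31)=19


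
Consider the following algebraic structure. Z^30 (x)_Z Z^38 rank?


rank(M(x)N) = rank(M)*rank(N)
30*38 = 1140


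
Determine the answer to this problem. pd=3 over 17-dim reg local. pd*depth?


pd+depth=17
depth=17-3=14
pd*depth=3*14=42


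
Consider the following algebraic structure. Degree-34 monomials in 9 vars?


C(d+n-1,n-1)=C(42,8)=118030185


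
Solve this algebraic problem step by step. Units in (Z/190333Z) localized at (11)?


Local ring = Z/14641Z.
phi(14641) = 11^3*(11-1) = 13310


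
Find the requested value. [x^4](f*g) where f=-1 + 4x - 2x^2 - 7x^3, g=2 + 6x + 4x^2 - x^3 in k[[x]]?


[x^4] = sum a_i*b_j, i+j=4
  4*-1=-4
  -2*4=-8
  -7*6=-42
Sum=-54


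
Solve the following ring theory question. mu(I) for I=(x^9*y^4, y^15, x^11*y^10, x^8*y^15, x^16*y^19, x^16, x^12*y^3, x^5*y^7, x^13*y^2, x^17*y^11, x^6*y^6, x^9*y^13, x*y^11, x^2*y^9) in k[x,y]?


Remove redundant (divisible by others).
x^16*y^19 redundant.
x^9*y^13 redundant.
x^8*y^15 redundant.
x^11*y^10 redundant.
x^17*y^11 redundant.
Min: x^16, x^13*y^2, x^12*y^3, x^9*y^4, x^6*y^6, x^5*y^7, x^2*y^9, x*y^11, y^15
Count=9


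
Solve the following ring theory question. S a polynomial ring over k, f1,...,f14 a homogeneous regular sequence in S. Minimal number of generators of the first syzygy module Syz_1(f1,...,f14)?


Regular sequence => Koszul complex is the minimal free resolution.
Syz_1 minimally generated by Koszul relations f_i*e_j - f_j*e_i (i<j): mu(Syz_1) = beta_2 = C(m,2) = m(m-1)/2
m=14
14*13/2 = 91


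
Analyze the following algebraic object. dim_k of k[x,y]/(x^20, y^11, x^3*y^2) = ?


k[x,y]/I, I = (x^20, y^11, x^3*y^2)
Rect: 20x11=220. Corner: (20-3)x(11-2)=153.
dim = 220-153 = 67


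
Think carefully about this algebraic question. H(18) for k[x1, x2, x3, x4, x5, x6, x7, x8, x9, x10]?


C(d+n-1,n-1)=C(27,9)=4686825


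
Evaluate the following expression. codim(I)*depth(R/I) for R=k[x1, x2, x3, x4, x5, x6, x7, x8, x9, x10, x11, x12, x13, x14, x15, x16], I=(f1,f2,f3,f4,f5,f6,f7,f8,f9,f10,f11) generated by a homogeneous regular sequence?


codim=11, depth=dim(R/I)=16-11=5
Product=11*5=55


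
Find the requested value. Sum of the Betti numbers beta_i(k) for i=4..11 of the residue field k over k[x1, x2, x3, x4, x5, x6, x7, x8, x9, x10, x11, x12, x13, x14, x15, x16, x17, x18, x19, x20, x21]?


Koszul resolution: beta_i(k)=C(n,i), n=21
C(21,4)=5985, C(21,5)=20349, C(21,6)=54264, C(21,7)=116280, C(21,8)=203490, C(21,9)=293930, C(21,10)=352716, C(21,11)=352716
Sum=1399730


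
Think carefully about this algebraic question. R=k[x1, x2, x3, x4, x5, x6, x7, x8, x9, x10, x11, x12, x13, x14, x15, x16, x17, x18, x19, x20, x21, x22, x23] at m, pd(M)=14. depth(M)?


pd+depth=depth(R)=23
depth=23-14=9


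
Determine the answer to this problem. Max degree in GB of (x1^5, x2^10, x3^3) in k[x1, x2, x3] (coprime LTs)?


Pure powers, coprime LTs => already GB.
Degrees: 5, 10, 3
Max=10


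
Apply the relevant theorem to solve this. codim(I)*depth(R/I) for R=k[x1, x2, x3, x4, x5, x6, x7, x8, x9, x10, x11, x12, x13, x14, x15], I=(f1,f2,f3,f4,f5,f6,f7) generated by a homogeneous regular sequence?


codim=7, depth=dim(R/I)=15-7=8
Product=7*8=56


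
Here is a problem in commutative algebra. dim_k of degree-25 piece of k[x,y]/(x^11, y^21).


k[x,y], I = (x^11, y^21), d = 25
Need i < 11 and d-i < 21.
Range: 5 <= i <= 10.
H(25) = 6


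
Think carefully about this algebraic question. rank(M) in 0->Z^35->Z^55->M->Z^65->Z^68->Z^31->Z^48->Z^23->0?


Alt sum=0:
(-1)^0*35 + (-1)^1*55 + (-1)^2*? + (-1)^3*65 + (-1)^4*68 + (-1)^5*31 + (-1)^6*48 + (-1)^7*23=0
rank(M)=23


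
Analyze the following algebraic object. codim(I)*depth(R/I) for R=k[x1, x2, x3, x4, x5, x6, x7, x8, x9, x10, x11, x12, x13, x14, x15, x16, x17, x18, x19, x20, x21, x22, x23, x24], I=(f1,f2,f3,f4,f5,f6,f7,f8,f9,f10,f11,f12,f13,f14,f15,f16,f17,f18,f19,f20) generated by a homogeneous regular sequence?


codim=20, depth=dim(R/I)=24-20=4
Product=20*4=80


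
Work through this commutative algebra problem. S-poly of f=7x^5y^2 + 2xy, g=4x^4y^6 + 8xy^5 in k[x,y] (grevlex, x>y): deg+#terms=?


LT(f)=7x^5y^2, LT(g)=4x^4y^6
lcm(LM)=x^5y^6
S(f,g) (scaled by 28 to clear denominators) = 4y^4*f - 7x*g = -56x^2y^5 + 8xy^5
2 terms, deg 7.
7+2=9


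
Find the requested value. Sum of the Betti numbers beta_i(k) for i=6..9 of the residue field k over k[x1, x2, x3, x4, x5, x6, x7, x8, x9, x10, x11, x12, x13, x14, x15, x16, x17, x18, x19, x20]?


Koszul resolution: beta_i(k)=C(n,i), n=20
C(20,6)=38760, C(20,7)=77520, C(20,8)=125970, C(20,9)=167960
Sum=410210


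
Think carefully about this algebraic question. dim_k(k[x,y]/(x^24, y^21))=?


Basis: x^i*y^j, i<24, j<21
24*21=504


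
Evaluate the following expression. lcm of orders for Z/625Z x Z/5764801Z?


Exponent = lcm of the cyclic orders; pairwise coprime => product.
5^4*7^8=625*5764801=3603000625


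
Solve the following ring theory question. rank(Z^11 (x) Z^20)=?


rank(M(x)N) = rank(M)*rank(N)
11*20 = 220


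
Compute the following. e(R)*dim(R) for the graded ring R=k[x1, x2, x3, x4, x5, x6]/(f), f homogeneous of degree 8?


e(R)=deg(f)=8, dim(R)=6-1=5
e*dim=8*5=40


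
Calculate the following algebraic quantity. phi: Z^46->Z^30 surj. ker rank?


rank(ker) = 46-30 = 16


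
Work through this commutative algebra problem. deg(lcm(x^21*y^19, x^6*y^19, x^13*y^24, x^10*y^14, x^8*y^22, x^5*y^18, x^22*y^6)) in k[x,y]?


lcm = componentwise max:
x: max(21,6,13,10,8,5,22)=22
y: max(19,19,24,14,22,18,6)=24
Total=22+24=46


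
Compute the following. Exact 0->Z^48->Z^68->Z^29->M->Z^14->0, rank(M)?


Alt sum=0:
(-1)^0*48 + (-1)^1*68 + (-1)^2*29 + (-1)^3*? + (-1)^4*14=0
rank(M)=23


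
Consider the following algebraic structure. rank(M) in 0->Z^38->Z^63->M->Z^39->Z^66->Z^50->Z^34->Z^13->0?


Alt sum=0:
(-1)^0*38 + (-1)^1*63 + (-1)^2*? + (-1)^3*39 + (-1)^4*66 + (-1)^5*50 + (-1)^6*34 + (-1)^7*13=0
rank(M)=27


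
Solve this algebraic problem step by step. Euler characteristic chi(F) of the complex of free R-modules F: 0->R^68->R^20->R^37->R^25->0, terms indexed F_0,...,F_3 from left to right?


chi = sum (-1)^i * rank:
(-1)^0*68=68
(-1)^1*20=-20
(-1)^2*37=37
(-1)^3*25=-25
chi=60


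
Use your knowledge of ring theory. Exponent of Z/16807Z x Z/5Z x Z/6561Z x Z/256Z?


Exponent = lcm of the cyclic orders; pairwise coprime => product.
7^5*5^1*3^8*2^8=16807*5*6561*256=141146530560


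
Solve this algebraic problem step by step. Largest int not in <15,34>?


gcd(15,34)=1 => F=ab-a-b=15*34-15-34=510-49=461


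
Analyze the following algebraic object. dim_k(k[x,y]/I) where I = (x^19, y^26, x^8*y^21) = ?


k[x,y]/I, I = (x^19, y^26, x^8*y^21)
Rect: 19x26=494. Corner: (19-8)x(26-21)=55.
dim = 494-55 = 439


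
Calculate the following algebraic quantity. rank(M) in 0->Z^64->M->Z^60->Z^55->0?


Alt sum=0:
(-1)^0*64 + (-1)^1*? + (-1)^2*60 + (-1)^3*55=0
rank(M)=69


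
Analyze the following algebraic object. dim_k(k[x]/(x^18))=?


Basis: 1,x,...,x^17
dim=18


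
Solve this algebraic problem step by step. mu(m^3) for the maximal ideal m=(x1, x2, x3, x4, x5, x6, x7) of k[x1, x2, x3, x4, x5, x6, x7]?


Graded Nakayama: mu(m^d) = dim_k (m^d/m^(d+1)) = #degree-3 monomials in 7 vars
C(n+d-1,d)=C(9,3)=84


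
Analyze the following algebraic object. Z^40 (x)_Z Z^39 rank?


rank(M(x)N) = rank(M)*rank(N)
40*39 = 1560


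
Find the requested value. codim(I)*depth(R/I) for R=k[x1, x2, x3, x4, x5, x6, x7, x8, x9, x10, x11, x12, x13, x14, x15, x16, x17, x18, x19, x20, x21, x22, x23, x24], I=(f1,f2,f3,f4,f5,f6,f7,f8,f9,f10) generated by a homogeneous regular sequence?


codim=10, depth=dim(R/I)=24-10=14
Product=10*14=140


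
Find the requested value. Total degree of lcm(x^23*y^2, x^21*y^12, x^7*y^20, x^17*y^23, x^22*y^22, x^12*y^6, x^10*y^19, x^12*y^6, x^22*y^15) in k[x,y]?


lcm = componentwise max:
x: max(23,21,7,17,22,12,10,12,22)=23
y: max(2,12,20,23,22,6,19,6,15)=23
Total=23+23=46


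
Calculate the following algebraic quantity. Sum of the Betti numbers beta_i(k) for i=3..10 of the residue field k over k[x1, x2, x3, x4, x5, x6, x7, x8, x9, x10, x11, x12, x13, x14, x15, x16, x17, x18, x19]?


Koszul resolution: beta_i(k)=C(n,i), n=19
C(19,3)=969, C(19,4)=3876, C(19,5)=11628, C(19,6)=27132, C(19,7)=50388, C(19,8)=75582, C(19,9)=92378, C(19,10)=92378
Sum=354331


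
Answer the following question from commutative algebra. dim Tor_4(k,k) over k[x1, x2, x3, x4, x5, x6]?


Koszul: C(n,i)=C(6,4)=15


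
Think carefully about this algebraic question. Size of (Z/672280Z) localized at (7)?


7-primary part: 672280=7^5*40
Size=7^5=16807


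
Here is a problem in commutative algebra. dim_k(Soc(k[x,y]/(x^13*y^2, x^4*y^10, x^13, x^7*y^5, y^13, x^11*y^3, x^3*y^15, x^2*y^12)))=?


Socle = ann(m) = span of standard monomials u with x*u, y*u in I (staircase corners).
Redundant generators: x^13*y^2, x^3*y^15
Minimal generators: x^13, x^11*y^3, x^7*y^5, x^4*y^10, x^2*y^12, y^13
Corners: xy^12, x^3y^11, x^6y^9, x^10y^4, x^12y^2
Socle dim=5


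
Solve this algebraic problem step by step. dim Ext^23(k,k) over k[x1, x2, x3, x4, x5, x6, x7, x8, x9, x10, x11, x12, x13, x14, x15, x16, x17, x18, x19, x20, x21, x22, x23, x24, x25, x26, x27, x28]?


C(n,i)=C(28,23)=98280


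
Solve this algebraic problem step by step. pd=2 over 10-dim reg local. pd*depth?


pd+depth=10
depth=10-2=8
pd*depth=2*8=16


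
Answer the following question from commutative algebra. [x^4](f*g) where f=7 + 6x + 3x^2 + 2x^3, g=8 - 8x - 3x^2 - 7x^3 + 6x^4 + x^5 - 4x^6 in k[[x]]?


[x^4] = sum a_i*b_j, i+j=4
  7*6=42
  6*-7=-42
  3*-3=-9
  2*-8=-16
Sum=-25


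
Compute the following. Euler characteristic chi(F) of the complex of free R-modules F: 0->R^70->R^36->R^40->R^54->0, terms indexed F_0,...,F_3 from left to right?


chi = sum (-1)^i * rank:
(-1)^0*70=70
(-1)^1*36=-36
(-1)^2*40=40
(-1)^3*54=-54
chi=20


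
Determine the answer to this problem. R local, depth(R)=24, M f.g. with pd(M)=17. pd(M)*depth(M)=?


pd+depth=24
depth=24-17=7
pd*depth=17*7=119


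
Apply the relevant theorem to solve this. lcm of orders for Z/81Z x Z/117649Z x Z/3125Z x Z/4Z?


Exponent = lcm of the cyclic orders; pairwise coprime => product.
3^4*7^6*5^5*2^2=81*117649*3125*4=119119612500


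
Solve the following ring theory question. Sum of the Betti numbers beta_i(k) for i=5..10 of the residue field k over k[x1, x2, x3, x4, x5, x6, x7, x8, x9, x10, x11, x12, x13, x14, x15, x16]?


Koszul resolution: beta_i(k)=C(n,i), n=16
C(16,5)=4368, C(16,6)=8008, C(16,7)=11440, C(16,8)=12870, C(16,9)=11440, C(16,10)=8008
Sum=56134


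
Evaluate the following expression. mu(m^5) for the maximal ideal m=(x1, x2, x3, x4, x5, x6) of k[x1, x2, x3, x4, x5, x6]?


Graded Nakayama: mu(m^d) = dim_k (m^d/m^(d+1)) = #degree-5 monomials in 6 vars
C(n+d-1,d)=C(10,5)=252


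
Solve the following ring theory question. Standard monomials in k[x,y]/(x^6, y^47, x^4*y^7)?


k[x,y]/I, I = (x^6, y^47, x^4*y^7)
Rect: 6x47=282. Corner: (6-4)x(47-7)=80.
dim = 282-80 = 202


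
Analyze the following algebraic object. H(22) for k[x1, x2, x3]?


C(d+n-1,n-1)=C(24,2)=276


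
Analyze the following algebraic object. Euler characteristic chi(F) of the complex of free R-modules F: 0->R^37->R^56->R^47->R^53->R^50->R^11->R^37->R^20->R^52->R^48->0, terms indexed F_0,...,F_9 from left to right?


chi = sum (-1)^i * rank:
(-1)^0*37=37
(-1)^1*56=-56
(-1)^2*47=47
(-1)^3*53=-53
(-1)^4*50=50
(-1)^5*11=-11
(-1)^6*37=37
(-1)^7*20=-20
(-1)^8*52=52
(-1)^9*48=-48
chi=35


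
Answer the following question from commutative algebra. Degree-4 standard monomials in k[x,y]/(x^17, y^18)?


k[x,y], I = (x^17, y^18), d = 4
Need i < 17 and d-i < 18.
Range: 0 <= i <= 4.
H(4) = 5


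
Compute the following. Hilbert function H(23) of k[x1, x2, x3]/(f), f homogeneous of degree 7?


C(25,2)-C(18,2)=300-153=147


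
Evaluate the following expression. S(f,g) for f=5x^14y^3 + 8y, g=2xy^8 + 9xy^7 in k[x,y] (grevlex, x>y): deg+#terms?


LT(f)=5x^14y^3, LT(g)=2xy^8
lcm(LM)=x^14y^8
S(f,g) (scaled by 10 to clear denominators) = 2y^5*f - 5x^13*g = -45x^14y^7 + 16y^6
2 terms, deg 21.
21+2=23


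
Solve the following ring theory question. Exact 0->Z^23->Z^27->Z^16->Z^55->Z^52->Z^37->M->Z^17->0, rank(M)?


Alt sum=0:
(-1)^0*23 + (-1)^1*27 + (-1)^2*16 + (-1)^3*55 + (-1)^4*52 + (-1)^5*37 + (-1)^6*? + (-1)^7*17=0
rank(M)=45


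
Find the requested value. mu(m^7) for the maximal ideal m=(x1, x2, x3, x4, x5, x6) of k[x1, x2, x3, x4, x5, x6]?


Graded Nakayama: mu(m^d) = dim_k (m^d/m^(d+1)) = #degree-7 monomials in 6 vars
C(n+d-1,d)=C(12,7)=792


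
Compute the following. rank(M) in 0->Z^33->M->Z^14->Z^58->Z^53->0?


Alt sum=0:
(-1)^0*33 + (-1)^1*? + (-1)^2*14 + (-1)^3*58 + (-1)^4*53=0
rank(M)=42


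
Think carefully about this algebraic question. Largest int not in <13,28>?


gcd(13,28)=1 => F=ab-a-b=13*28-13-28=364-41=323


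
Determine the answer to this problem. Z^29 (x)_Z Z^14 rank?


rank(M(x)N) = rank(M)*rank(N)
29*14 = 406


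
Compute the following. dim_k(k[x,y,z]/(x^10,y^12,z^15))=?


Basis: x^iy^jz^k, i<10,j<12,k<15
10*12*15=1800


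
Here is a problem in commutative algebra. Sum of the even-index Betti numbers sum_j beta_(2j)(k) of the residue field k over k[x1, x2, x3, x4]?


Koszul resolution: beta_i(k)=C(n,i), n=4
sum_even C(4,i) = 2^(n-1) = 2^3 = 8


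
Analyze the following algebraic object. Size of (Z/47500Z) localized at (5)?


5-primary part: 47500=5^4*76
Size=5^4=625


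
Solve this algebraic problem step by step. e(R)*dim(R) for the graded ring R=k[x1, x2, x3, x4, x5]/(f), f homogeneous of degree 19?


e(R)=deg(f)=19, dim(R)=5-1=4
e*dim=19*4=76


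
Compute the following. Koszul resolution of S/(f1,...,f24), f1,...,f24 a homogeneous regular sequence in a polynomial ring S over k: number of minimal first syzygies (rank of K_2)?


Regular sequence => Koszul complex is the minimal free resolution.
Syz_1 minimally generated by Koszul relations f_i*e_j - f_j*e_i (i<j): mu(Syz_1) = beta_2 = C(m,2) = m(m-1)/2
m=24
24*23/2 = 276


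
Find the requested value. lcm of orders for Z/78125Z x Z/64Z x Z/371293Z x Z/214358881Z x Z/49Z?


Exponent = lcm of the cyclic orders; pairwise coprime => product.
5^7*2^6*13^5*11^8*7^2=78125*64*371293*214358881*49=19499538240767585000000


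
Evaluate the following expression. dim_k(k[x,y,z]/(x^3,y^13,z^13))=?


Basis: x^iy^jz^k, i<3,j<13,k<13
3*13*13=507


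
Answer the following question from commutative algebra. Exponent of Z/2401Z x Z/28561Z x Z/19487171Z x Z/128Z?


Exponent = lcm of the cyclic orders; pairwise coprime => product.
7^4*13^4*11^7*2^7=2401*28561*19487171*128=171050494889642368


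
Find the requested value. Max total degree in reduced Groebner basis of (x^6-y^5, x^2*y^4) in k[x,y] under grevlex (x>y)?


LT(f1)=x^6, LT(f2)=x^2y^4, lcm=x^6y^4
S(f1,f2) = y^4*f1 - x^4*f2 = -y^9
Reduced GB = {f1, f2, y^9}; degrees 6, 6, 9
Max = 9


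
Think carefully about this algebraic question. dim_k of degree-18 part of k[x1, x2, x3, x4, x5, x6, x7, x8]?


C(d+n-1,n-1)=C(25,7)=480700


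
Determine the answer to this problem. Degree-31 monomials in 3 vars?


C(d+n-1,n-1)=C(33,2)=528


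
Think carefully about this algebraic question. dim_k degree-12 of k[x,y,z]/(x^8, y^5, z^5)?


Need i<8, j<5, k<5 with i+j+k=12.
For each i, j ranges over max(0,12-i-4)..min(4,12-i):
  i=0: j in [8,4] -> 0
  i=1: j in [7,4] -> 0
  i=2: j in [6,4] -> 0
  i=3: j in [5,4] -> 0
  i=4: j in [4,4] -> 1
  i=5: j in [3,4] -> 2
  i=6: j in [2,4] -> 3
  i=7: j in [1,4] -> 4
H(12) = 0+0+0+0+1+2+3+4 = 10


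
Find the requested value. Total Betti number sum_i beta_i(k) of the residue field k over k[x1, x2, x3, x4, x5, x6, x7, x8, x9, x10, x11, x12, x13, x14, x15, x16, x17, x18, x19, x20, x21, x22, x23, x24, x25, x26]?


Koszul resolution: beta_i(k)=C(n,i), n=26
sum_i C(26,i) = 2^26 = 67108864


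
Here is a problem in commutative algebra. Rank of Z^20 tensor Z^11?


rank(M(x)N) = rank(M)*rank(N)
20*11 = 220


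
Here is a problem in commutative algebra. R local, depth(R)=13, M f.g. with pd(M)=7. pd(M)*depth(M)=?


pd+depth=13
depth=13-7=6
pd*depth=7*6=42


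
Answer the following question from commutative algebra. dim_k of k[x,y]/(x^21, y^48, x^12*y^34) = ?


k[x,y]/I, I = (x^21, y^48, x^12*y^34)
Rect: 21x48=1008. Corner: (21-12)x(48-34)=126.
dim = 1008-126 = 882


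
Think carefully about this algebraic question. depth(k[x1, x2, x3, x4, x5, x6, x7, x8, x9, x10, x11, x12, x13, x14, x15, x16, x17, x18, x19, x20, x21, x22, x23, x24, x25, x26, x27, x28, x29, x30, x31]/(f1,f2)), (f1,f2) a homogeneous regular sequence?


depth(R)=31
depth(R/I)=31-2=29


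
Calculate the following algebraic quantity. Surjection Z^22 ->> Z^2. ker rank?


rank(ker) = 22-2 = 20


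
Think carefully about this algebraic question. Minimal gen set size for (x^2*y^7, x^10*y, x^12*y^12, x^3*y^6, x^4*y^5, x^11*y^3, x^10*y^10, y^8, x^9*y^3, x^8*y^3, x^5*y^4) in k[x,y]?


Remove redundant (divisible by others).
x^10*y^10 redundant.
x^11*y^3 redundant.
x^12*y^12 redundant.
x^9*y^3 redundant.
Min: x^10*y, x^8*y^3, x^5*y^4, x^4*y^5, x^3*y^6, x^2*y^7, y^8
Count=7


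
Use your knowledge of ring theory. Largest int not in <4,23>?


gcd(4,23)=1 => F=ab-a-b=4*23-4-23=92-27=65


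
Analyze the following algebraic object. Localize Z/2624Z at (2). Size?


2-primary part: 2624=2^6*41
Size=2^6=64


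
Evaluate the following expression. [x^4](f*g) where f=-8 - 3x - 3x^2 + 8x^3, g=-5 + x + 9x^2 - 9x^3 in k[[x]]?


[x^4] = sum a_i*b_j, i+j=4
  -3*-9=27
  -3*9=-27
  8*1=8
Sum=8


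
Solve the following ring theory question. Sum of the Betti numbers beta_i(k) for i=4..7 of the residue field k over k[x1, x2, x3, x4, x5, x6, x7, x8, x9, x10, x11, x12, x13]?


Koszul resolution: beta_i(k)=C(n,i), n=13
C(13,4)=715, C(13,5)=1287, C(13,6)=1716, C(13,7)=1716
Sum=5434


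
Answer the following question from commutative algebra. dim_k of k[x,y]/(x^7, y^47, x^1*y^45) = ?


k[x,y]/I, I = (x^7, y^47, x^1*y^45)
Rect: 7x47=329. Corner: (7-1)x(47-45)=12.
dim = 329-12 = 317


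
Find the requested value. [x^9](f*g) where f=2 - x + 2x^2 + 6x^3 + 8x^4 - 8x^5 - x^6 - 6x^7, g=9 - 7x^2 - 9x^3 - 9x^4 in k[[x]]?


[x^9] = sum a_i*b_j, i+j=9
  -8*-9=72
  -1*-9=9
  -6*-7=42
Sum=123


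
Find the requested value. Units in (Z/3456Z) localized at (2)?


Local ring = Z/128Z.
phi(128) = 2^6*(2-1) = 64


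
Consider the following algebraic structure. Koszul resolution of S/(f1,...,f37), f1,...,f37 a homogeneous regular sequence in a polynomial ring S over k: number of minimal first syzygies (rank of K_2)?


Regular sequence => Koszul complex is the minimal free resolution.
Syz_1 minimally generated by Koszul relations f_i*e_j - f_j*e_i (i<j): mu(Syz_1) = beta_2 = C(m,2) = m(m-1)/2
m=37
37*36/2 = 666


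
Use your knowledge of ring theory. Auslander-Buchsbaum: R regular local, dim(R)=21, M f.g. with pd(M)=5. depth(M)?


pd+depth=depth(R)=21
depth=21-5=16


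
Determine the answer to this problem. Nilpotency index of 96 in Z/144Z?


96^k mod 144:
k=1: 96
k=2: 0
First zero at k = 2


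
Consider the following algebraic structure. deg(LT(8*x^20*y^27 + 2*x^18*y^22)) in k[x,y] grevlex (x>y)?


LT: 8*x^20*y^27
deg_x=20, deg_y=27
Total=20+27=47


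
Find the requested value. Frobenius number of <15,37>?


gcd(15,37)=1 => F=ab-a-b=15*37-15-37=555-52=503


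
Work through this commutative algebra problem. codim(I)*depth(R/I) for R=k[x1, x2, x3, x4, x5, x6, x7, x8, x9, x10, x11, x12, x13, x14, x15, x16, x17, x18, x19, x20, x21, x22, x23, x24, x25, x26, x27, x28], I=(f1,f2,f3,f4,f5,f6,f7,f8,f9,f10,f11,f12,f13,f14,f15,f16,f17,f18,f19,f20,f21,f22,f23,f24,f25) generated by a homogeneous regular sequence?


codim=25, depth=dim(R/I)=28-25=3
Product=25*3=75


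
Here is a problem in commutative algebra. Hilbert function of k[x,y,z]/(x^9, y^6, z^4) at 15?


Need i<9, j<6, k<4 with i+j+k=15.
For each i, j ranges over max(0,15-i-3)..min(5,15-i):
  i=0: j in [12,5] -> 0
  i=1: j in [11,5] -> 0
  i=2: j in [10,5] -> 0
  i=3: j in [9,5] -> 0
  i=4: j in [8,5] -> 0
  i=5: j in [7,5] -> 0
  i=6: j in [6,5] -> 0
  i=7: j in [5,5] -> 1
  i=8: j in [4,5] -> 2
H(15) = 0+0+0+0+0+0+0+1+2 = 3


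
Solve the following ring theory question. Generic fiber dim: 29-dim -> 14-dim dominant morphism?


dim(fiber)=dim(X)-dim(Y)=29-14=15
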